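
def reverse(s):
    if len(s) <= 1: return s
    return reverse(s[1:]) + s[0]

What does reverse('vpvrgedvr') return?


reverse('vpvrgedvr') = reverse('pvrgedvr') + 'v'
reverse('pvrgedvr') = reverse('vrgedvr') + 'p'
reverse('vrgedvr') = reverse('rgedvr') + 'v'
reverse('rgedvr') = reverse('gedvr') + 'r'
reverse('gedvr') = reverse('edvr') + 'g'
reverse('edvr') = reverse('dvr') + 'e'
reverse('dvr') = reverse('vr') + 'd'
reverse('vr') = reverse('r') + 'v'
reverse('r') = 'r'  (base case)
Concatenating: 'r' + 'v' + 'd' + 'e' + 'g' + 'r' + 'v' + 'p' + 'v' = 'rvdegrvpv'

rvdegrvpv


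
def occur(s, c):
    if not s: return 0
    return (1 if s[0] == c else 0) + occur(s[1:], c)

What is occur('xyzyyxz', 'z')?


s[0]='x' != 'z' -> 0
s[0]='y' != 'z' -> 0
s[0]='z' == 'z' -> 1
s[0]='y' != 'z' -> 0
s[0]='y' != 'z' -> 0
s[0]='x' != 'z' -> 0
s[0]='z' == 'z' -> 1
Sum: 0 + 0 + 1 + 0 + 0 + 0 + 1 = 2

2


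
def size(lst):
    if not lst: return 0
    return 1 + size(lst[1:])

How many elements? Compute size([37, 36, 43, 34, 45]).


size([37, 36, 43, 34, 45]) = 1 + size([36, 43, 34, 45])
size([36, 43, 34, 45]) = 1 + size([43, 34, 45])
size([43, 34, 45]) = 1 + size([34, 45])
size([34, 45]) = 1 + size([45])
size([45]) = 1 + size([])
size([]) = 0  (base case)
Unwinding: 1 + 1 + 1 + 1 + 1 + 0 = 5

5


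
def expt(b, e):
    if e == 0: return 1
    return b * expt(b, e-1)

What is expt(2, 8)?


expt(2, 8)
= 2 * expt(2, 7)
= 2 * 2 * expt(2, 6)
= 2 * 2 * 2 * expt(2, 5)
= 2 * 2 * 2 * 2 * expt(2, 4)
= 2 * 2 * 2 * 2 * 2 * expt(2, 3)
= 2 * 2 * 2 * 2 * 2 * 2 * expt(2, 2)
= 2 * 2 * 2 * 2 * 2 * 2 * 2 * expt(2, 1)
= 2 * 2 * 2 * 2 * 2 * 2 * 2 * 2 * expt(2, 0)
= 2 * 2 * 2 * 2 * 2 * 2 * 2 * 2 * 1
= 256

256


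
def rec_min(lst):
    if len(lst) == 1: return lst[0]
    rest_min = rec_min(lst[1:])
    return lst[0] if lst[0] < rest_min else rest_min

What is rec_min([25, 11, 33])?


rec_min([25, 11, 33]): compare 25 with rec_min([11, 33])
rec_min([11, 33]): compare 11 with rec_min([33])
rec_min([33]) = 33  (base case)
Compare 11 with 33 -> 11
Compare 25 with 11 -> 11

11


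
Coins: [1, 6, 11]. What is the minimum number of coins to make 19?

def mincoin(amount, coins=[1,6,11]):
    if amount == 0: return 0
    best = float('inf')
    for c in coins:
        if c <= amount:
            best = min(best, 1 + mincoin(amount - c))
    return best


Building up with DP:
mincoin(0) = 0
mincoin(1) = min(1+mincoin(0)=1+0=1) = 1
mincoin(2) = min(1+mincoin(1)=1+1=2) = 2
mincoin(3) = min(1+mincoin(2)=1+2=3) = 3
mincoin(4) = min(1+mincoin(3)=1+3=4) = 4
mincoin(5) = min(1+mincoin(4)=1+4=5) = 5
mincoin(6) = min(1+mincoin(5)=1+5=6, 1+mincoin(0)=1+0=1) = 1
mincoin(7) = min(1+mincoin(6)=1+1=2, 1+mincoin(1)=1+1=2) = 2
mincoin(8) = min(1+mincoin(7)=1+2=3, 1+mincoin(2)=1+2=3) = 3
mincoin(9) = min(1+mincoin(8)=1+3=4, 1+mincoin(3)=1+3=4) = 4
mincoin(10) = min(1+mincoin(9)=1+4=5, 1+mincoin(4)=1+4=5) = 5
mincoin(11) = min(1+mincoin(10)=1+5=6, 1+mincoin(5)=1+5=6, 1+mincoin(0)=1+0=1) = 1
mincoin(12) = min(1+mincoin(11)=1+1=2, 1+mincoin(6)=1+1=2, 1+mincoin(1)=1+1=2) = 2
mincoin(13) = min(1+mincoin(12)=1+2=3, 1+mincoin(7)=1+2=3, 1+mincoin(2)=1+2=3) = 3
mincoin(14) = min(1+mincoin(13)=1+3=4, 1+mincoin(8)=1+3=4, 1+mincoin(3)=1+3=4) = 4
mincoin(15) = min(1+mincoin(14)=1+4=5, 1+mincoin(9)=1+4=5, 1+mincoin(4)=1+4=5) = 5
mincoin(16) = min(1+mincoin(15)=1+5=6, 1+mincoin(10)=1+5=6, 1+mincoin(5)=1+5=6) = 6
mincoin(17) = min(1+mincoin(16)=1+6=7, 1+mincoin(11)=1+1=2, 1+mincoin(6)=1+1=2) = 2
mincoin(18) = min(1+mincoin(17)=1+2=3, 1+mincoin(12)=1+2=3, 1+mincoin(7)=1+2=3) = 3
mincoin(19) = min(1+mincoin(18)=1+3=4, 1+mincoin(13)=1+3=4, 1+mincoin(8)=1+3=4) = 4

4


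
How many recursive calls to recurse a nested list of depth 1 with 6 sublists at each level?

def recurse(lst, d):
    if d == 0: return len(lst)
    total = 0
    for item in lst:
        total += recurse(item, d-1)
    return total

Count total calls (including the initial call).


At depth 0 (root): 1 call
At depth 1: each of 1 parents calls recurse on 6 children = 6 calls
Total: 1 + 6 = 7

7


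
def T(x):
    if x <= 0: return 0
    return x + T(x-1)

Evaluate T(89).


T(89)
= 89 + 88 + 87 + 86 + 85 + 84 + 83 + 82 + 81 + 80 + 79 + 78 + 77 + 76 + 75 + 74 + 73 + 72 + 71 + 70 + 69 + 68 + 67 + 66 + 65 + 64 + 63 + 62 + 61 + 60 + 59 + 58 + 57 + 56 + 55 + 54 + 53 + 52 + 51 + 50 + 49 + 48 + 47 + 46 + 45 + 44 + 43 + 42 + 41 + 40 + 39 + 38 + 37 + 36 + 35 + 34 + 33 + 32 + 31 + 30 + 29 + 28 + 27 + 26 + 25 + 24 + 23 + 22 + 21 + 20 + 19 + 18 + 17 + 16 + 15 + 14 + 13 + 12 + 11 + 10 + 9 + 8 + 7 + 6 + 5 + 4 + 3 + 2 + 1 + T(0)
= 89 + 88 + 87 + 86 + 85 + 84 + 83 + 82 + 81 + 80 + 79 + 78 + 77 + 76 + 75 + 74 + 73 + 72 + 71 + 70 + 69 + 68 + 67 + 66 + 65 + 64 + 63 + 62 + 61 + 60 + 59 + 58 + 57 + 56 + 55 + 54 + 53 + 52 + 51 + 50 + 49 + 48 + 47 + 46 + 45 + 44 + 43 + 42 + 41 + 40 + 39 + 38 + 37 + 36 + 35 + 34 + 33 + 32 + 31 + 30 + 29 + 28 + 27 + 26 + 25 + 24 + 23 + 22 + 21 + 20 + 19 + 18 + 17 + 16 + 15 + 14 + 13 + 12 + 11 + 10 + 9 + 8 + 7 + 6 + 5 + 4 + 3 + 2 + 1 + 0
= 4005

4005


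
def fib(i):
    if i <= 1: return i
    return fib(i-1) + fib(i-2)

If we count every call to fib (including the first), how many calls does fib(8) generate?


Let C(n) = total calls for fib(n)
C(0) = 1, C(1) = 1
C(2) = 1 + C(1) + C(0) = 1 + 1 + 1 = 3
C(3) = 1 + C(2) + C(1) = 1 + 3 + 1 = 5
C(4) = 1 + C(3) + C(2) = 1 + 5 + 3 = 9
C(5) = 1 + C(4) + C(3) = 1 + 9 + 5 = 15
C(6) = 1 + C(5) + C(4) = 1 + 15 + 9 = 25
C(7) = 1 + C(6) + C(5) = 1 + 25 + 15 = 41
C(8) = 1 + C(7) + C(6) = 1 + 41 + 25 = 67

67


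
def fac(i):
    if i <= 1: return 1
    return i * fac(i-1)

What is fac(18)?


fac(18)
= 18 * fac(17)
= 18 * 17 * fac(16)
= 18 * 17 * 16 * fac(15)
= 18 * 17 * 16 * 15 * fac(14)
= 18 * 17 * 16 * 15 * 14 * fac(13)
= 18 * 17 * 16 * 15 * 14 * 13 * fac(12)
= 18 * 17 * 16 * 15 * 14 * 13 * 12 * fac(11)
= 18 * 17 * 16 * 15 * 14 * 13 * 12 * 11 * fac(10)
= 18 * 17 * 16 * 15 * 14 * 13 * 12 * 11 * 10 * fac(9)
= 18 * 17 * 16 * 15 * 14 * 13 * 12 * 11 * 10 * 9 * fac(8)
= 18 * 17 * 16 * 15 * 14 * 13 * 12 * 11 * 10 * 9 * 8 * fac(7)
= 18 * 17 * 16 * 15 * 14 * 13 * 12 * 11 * 10 * 9 * 8 * 7 * fac(6)
= 18 * 17 * 16 * 15 * 14 * 13 * 12 * 11 * 10 * 9 * 8 * 7 * 6 * fac(5)
= 18 * 17 * 16 * 15 * 14 * 13 * 12 * 11 * 10 * 9 * 8 * 7 * 6 * 5 * fac(4)
= 18 * 17 * 16 * 15 * 14 * 13 * 12 * 11 * 10 * 9 * 8 * 7 * 6 * 5 * 4 * fac(3)
= 18 * 17 * 16 * 15 * 14 * 13 * 12 * 11 * 10 * 9 * 8 * 7 * 6 * 5 * 4 * 3 * fac(2)
= 18 * 17 * 16 * 15 * 14 * 13 * 12 * 11 * 10 * 9 * 8 * 7 * 6 * 5 * 4 * 3 * 2 * fac(1)
= 18 * 17 * 16 * 15 * 14 * 13 * 12 * 11 * 10 * 9 * 8 * 7 * 6 * 5 * 4 * 3 * 2 * 1
= 6402373705728000

6402373705728000


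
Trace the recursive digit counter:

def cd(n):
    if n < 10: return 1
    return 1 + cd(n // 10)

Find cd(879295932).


cd(879295932) = 1 + cd(87929593)
cd(87929593) = 1 + cd(8792959)
cd(8792959) = 1 + cd(879295)
cd(879295) = 1 + cd(87929)
cd(87929) = 1 + cd(8792)
cd(8792) = 1 + cd(879)
cd(879) = 1 + cd(87)
cd(87) = 1 + cd(8)
cd(8) = 1  (base case: 8 < 10)
Unwinding: 1 + 1 + 1 + 1 + 1 + 1 + 1 + 1 + 1 = 9

9


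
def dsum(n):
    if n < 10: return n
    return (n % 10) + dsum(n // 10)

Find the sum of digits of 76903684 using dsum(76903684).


dsum(76903684) = 4 + dsum(7690368)
dsum(7690368) = 8 + dsum(769036)
dsum(769036) = 6 + dsum(76903)
dsum(76903) = 3 + dsum(7690)
dsum(7690) = 0 + dsum(769)
dsum(769) = 9 + dsum(76)
dsum(76) = 6 + dsum(7)
dsum(7) = 7  (base case)
Total: 4 + 8 + 6 + 3 + 0 + 9 + 6 + 7 = 43

43


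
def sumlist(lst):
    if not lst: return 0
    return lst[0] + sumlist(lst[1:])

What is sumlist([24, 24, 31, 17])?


sumlist([24, 24, 31, 17]) = 24 + sumlist([24, 31, 17])
sumlist([24, 31, 17]) = 24 + sumlist([31, 17])
sumlist([31, 17]) = 31 + sumlist([17])
sumlist([17]) = 17 + sumlist([])
sumlist([]) = 0  (base case)
Total: 24 + 24 + 31 + 17 + 0 = 96

96


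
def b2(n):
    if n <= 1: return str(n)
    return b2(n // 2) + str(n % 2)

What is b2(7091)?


b2(7091) = b2(3545) + '1'
b2(3545) = b2(1772) + '1'
b2(1772) = b2(886) + '0'
b2(886) = b2(443) + '0'
b2(443) = b2(221) + '1'
b2(221) = b2(110) + '1'
b2(110) = b2(55) + '0'
b2(55) = b2(27) + '1'
b2(27) = b2(13) + '1'
b2(13) = b2(6) + '1'
b2(6) = b2(3) + '0'
b2(3) = b2(1) + '1'
b2(1) = '1'  (base case)
Concatenating: '1' + '1' + '0' + '1' + '1' + '1' + '0' + '1' + '1' + '0' + '0' + '1' + '1' = '1101110110011'

1101110110011


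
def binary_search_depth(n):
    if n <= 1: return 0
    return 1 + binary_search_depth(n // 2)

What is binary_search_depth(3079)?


3079 / 2 = 1539
1539 / 2 = 769
769 / 2 = 384
384 / 2 = 192
192 / 2 = 96
96 / 2 = 48
48 / 2 = 24
24 / 2 = 12
12 / 2 = 6
6 / 2 = 3
3 / 2 = 1
Reached 1 after 11 halvings

11


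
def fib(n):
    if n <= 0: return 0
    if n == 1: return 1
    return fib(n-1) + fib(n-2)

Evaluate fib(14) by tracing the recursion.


Computing fib(14) bottom-up:
fib(0) = 0
fib(1) = 1
fib(2) = fib(1) + fib(0) = 1 + 0 = 1
fib(3) = fib(2) + fib(1) = 1 + 1 = 2
fib(4) = fib(3) + fib(2) = 2 + 1 = 3
fib(5) = fib(4) + fib(3) = 3 + 2 = 5
fib(6) = fib(5) + fib(4) = 5 + 3 = 8
fib(7) = fib(6) + fib(5) = 8 + 5 = 13
fib(8) = fib(7) + fib(6) = 13 + 8 = 21
fib(9) = fib(8) + fib(7) = 21 + 13 = 34
fib(10) = fib(9) + fib(8) = 34 + 21 = 55
fib(11) = fib(10) + fib(9) = 55 + 34 = 89
fib(12) = fib(11) + fib(10) = 89 + 55 = 144
fib(13) = fib(12) + fib(11) = 144 + 89 = 233
fib(14) = fib(13) + fib(12) = 233 + 144 = 377

377


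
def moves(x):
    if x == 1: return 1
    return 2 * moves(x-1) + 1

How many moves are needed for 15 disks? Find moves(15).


moves(15) = 2 * moves(14) + 1
moves(14) = 2 * moves(13) + 1
moves(13) = 2 * moves(12) + 1
moves(12) = 2 * moves(11) + 1
moves(11) = 2 * moves(10) + 1
moves(10) = 2 * moves(9) + 1
moves(9) = 2 * moves(8) + 1
moves(8) = 2 * moves(7) + 1
moves(7) = 2 * moves(6) + 1
moves(6) = 2 * moves(5) + 1
moves(5) = 2 * moves(4) + 1
moves(4) = 2 * moves(3) + 1
moves(3) = 2 * moves(2) + 1
moves(2) = 2 * moves(1) + 1
moves(1) = 1  (base case)
moves(2) = 2 * 1 + 1 = 3
moves(3) = 2 * 3 + 1 = 7
moves(4) = 2 * 7 + 1 = 15
moves(5) = 2 * 15 + 1 = 31
moves(6) = 2 * 31 + 1 = 63
moves(7) = 2 * 63 + 1 = 127
moves(8) = 2 * 127 + 1 = 255
moves(9) = 2 * 255 + 1 = 511
moves(10) = 2 * 511 + 1 = 1023
moves(11) = 2 * 1023 + 1 = 2047
moves(12) = 2 * 2047 + 1 = 4095
moves(13) = 2 * 4095 + 1 = 8191
moves(14) = 2 * 8191 + 1 = 16383
moves(15) = 2 * 16383 + 1 = 32767

32767


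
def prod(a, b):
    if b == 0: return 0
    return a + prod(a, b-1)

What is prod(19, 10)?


prod(19, 10) = 19 + prod(19, 9)
prod(19, 9) = 19 + prod(19, 8)
prod(19, 8) = 19 + prod(19, 7)
prod(19, 7) = 19 + prod(19, 6)
prod(19, 6) = 19 + prod(19, 5)
prod(19, 5) = 19 + prod(19, 4)
prod(19, 4) = 19 + prod(19, 3)
prod(19, 3) = 19 + prod(19, 2)
prod(19, 2) = 19 + prod(19, 1)
prod(19, 1) = 19 + prod(19, 0)
prod(19, 0) = 0  (base case)
Total: 19 + 19 + 19 + 19 + 19 + 19 + 19 + 19 + 19 + 19 + 0 = 190

190


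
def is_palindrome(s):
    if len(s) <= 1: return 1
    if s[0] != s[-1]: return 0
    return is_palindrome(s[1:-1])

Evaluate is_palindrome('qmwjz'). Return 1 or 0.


is_palindrome('qmwjz'): s[0]='q' != s[-1]='z' -> return 0
Result: 0 (not a palindrome)

0


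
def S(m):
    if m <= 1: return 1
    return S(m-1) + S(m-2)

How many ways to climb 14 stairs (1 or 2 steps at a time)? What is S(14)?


Building up from base cases:
S(0) = 1
S(1) = 1
S(2) = S(1) + S(0) = 1 + 1 = 2
S(3) = S(2) + S(1) = 2 + 1 = 3
S(4) = S(3) + S(2) = 3 + 2 = 5
S(5) = S(4) + S(3) = 5 + 3 = 8
S(6) = S(5) + S(4) = 8 + 5 = 13
S(7) = S(6) + S(5) = 13 + 8 = 21
S(8) = S(7) + S(6) = 21 + 13 = 34
S(9) = S(8) + S(7) = 34 + 21 = 55
S(10) = S(9) + S(8) = 55 + 34 = 89
S(11) = S(10) + S(9) = 89 + 55 = 144
S(12) = S(11) + S(10) = 144 + 89 = 233
S(13) = S(12) + S(11) = 233 + 144 = 377
S(14) = S(13) + S(12) = 377 + 233 = 610

610


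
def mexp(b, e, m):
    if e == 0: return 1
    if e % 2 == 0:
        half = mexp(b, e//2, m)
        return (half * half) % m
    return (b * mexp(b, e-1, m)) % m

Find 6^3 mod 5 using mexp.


mexp(6, 3, 5): e is odd, compute mexp(6, 2, 5)
  mexp(6, 2, 5): e is even, compute mexp(6, 1, 5)
    mexp(6, 1, 5): e is odd, compute mexp(6, 0, 5)
      mexp(6, 0, 5) = 1
    (6 * 1) % 5 = 1
  half=1, (1*1) % 5 = 1
(6 * 1) % 5 = 1

1


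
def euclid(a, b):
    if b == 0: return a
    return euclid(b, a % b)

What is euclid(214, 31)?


euclid(214, 31) = euclid(31, 28)
euclid(31, 28) = euclid(28, 3)
euclid(28, 3) = euclid(3, 1)
euclid(3, 1) = euclid(1, 0)
euclid(1, 0) = 1  (base case)

1


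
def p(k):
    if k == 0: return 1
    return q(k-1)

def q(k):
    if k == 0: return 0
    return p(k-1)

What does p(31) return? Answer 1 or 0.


p(31) = q(30)
q(30) = p(29)
p(29) = q(28)
q(28) = p(27)
p(27) = q(26)
q(26) = p(25)
p(25) = q(24)
q(24) = p(23)
p(23) = q(22)
q(22) = p(21)
p(21) = q(20)
q(20) = p(19)
p(19) = q(18)
q(18) = p(17)
p(17) = q(16)
q(16) = p(15)
p(15) = q(14)
q(14) = p(13)
p(13) = q(12)
q(12) = p(11)
p(11) = q(10)
q(10) = p(9)
p(9) = q(8)
q(8) = p(7)
p(7) = q(6)
q(6) = p(5)
p(5) = q(4)
q(4) = p(3)
p(3) = q(2)
q(2) = p(1)
p(1) = q(0)
q(0) = 0  (base case)
Result: 0

0


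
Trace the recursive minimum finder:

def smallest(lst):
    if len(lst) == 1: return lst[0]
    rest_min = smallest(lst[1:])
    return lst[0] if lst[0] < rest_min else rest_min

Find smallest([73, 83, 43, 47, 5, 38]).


smallest([73, 83, 43, 47, 5, 38]): compare 73 with smallest([83, 43, 47, 5, 38])
smallest([83, 43, 47, 5, 38]): compare 83 with smallest([43, 47, 5, 38])
smallest([43, 47, 5, 38]): compare 43 with smallest([47, 5, 38])
smallest([47, 5, 38]): compare 47 with smallest([5, 38])
smallest([5, 38]): compare 5 with smallest([38])
smallest([38]) = 38  (base case)
Compare 5 with 38 -> 5
Compare 47 with 5 -> 5
Compare 43 with 5 -> 5
Compare 83 with 5 -> 5
Compare 73 with 5 -> 5

5


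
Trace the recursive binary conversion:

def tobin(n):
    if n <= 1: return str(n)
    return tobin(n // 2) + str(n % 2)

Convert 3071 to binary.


tobin(3071) = tobin(1535) + '1'
tobin(1535) = tobin(767) + '1'
tobin(767) = tobin(383) + '1'
tobin(383) = tobin(191) + '1'
tobin(191) = tobin(95) + '1'
tobin(95) = tobin(47) + '1'
tobin(47) = tobin(23) + '1'
tobin(23) = tobin(11) + '1'
tobin(11) = tobin(5) + '1'
tobin(5) = tobin(2) + '1'
tobin(2) = tobin(1) + '0'
tobin(1) = '1'  (base case)
Concatenating: '1' + '0' + '1' + '1' + '1' + '1' + '1' + '1' + '1' + '1' + '1' + '1' = '101111111111'

101111111111


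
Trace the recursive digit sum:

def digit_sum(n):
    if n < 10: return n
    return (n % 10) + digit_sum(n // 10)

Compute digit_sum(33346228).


digit_sum(33346228) = 8 + digit_sum(3334622)
digit_sum(3334622) = 2 + digit_sum(333462)
digit_sum(333462) = 2 + digit_sum(33346)
digit_sum(33346) = 6 + digit_sum(3334)
digit_sum(3334) = 4 + digit_sum(333)
digit_sum(333) = 3 + digit_sum(33)
digit_sum(33) = 3 + digit_sum(3)
digit_sum(3) = 3  (base case)
Total: 8 + 2 + 2 + 6 + 4 + 3 + 3 + 3 = 31

31


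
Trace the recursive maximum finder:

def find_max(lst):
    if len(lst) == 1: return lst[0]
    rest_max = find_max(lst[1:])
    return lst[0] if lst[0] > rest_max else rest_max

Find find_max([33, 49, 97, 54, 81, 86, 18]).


find_max([33, 49, 97, 54, 81, 86, 18]): compare 33 with find_max([49, 97, 54, 81, 86, 18])
find_max([49, 97, 54, 81, 86, 18]): compare 49 with find_max([97, 54, 81, 86, 18])
find_max([97, 54, 81, 86, 18]): compare 97 with find_max([54, 81, 86, 18])
find_max([54, 81, 86, 18]): compare 54 with find_max([81, 86, 18])
find_max([81, 86, 18]): compare 81 with find_max([86, 18])
find_max([86, 18]): compare 86 with find_max([18])
find_max([18]) = 18  (base case)
Compare 86 with 18 -> 86
Compare 81 with 86 -> 86
Compare 54 with 86 -> 86
Compare 97 with 86 -> 97
Compare 49 with 97 -> 97
Compare 33 with 97 -> 97

97


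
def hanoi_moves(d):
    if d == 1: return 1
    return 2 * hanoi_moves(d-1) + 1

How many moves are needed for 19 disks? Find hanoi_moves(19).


hanoi_moves(19) = 2 * hanoi_moves(18) + 1
hanoi_moves(18) = 2 * hanoi_moves(17) + 1
hanoi_moves(17) = 2 * hanoi_moves(16) + 1
hanoi_moves(16) = 2 * hanoi_moves(15) + 1
hanoi_moves(15) = 2 * hanoi_moves(14) + 1
hanoi_moves(14) = 2 * hanoi_moves(13) + 1
hanoi_moves(13) = 2 * hanoi_moves(12) + 1
hanoi_moves(12) = 2 * hanoi_moves(11) + 1
hanoi_moves(11) = 2 * hanoi_moves(10) + 1
hanoi_moves(10) = 2 * hanoi_moves(9) + 1
hanoi_moves(9) = 2 * hanoi_moves(8) + 1
hanoi_moves(8) = 2 * hanoi_moves(7) + 1
hanoi_moves(7) = 2 * hanoi_moves(6) + 1
hanoi_moves(6) = 2 * hanoi_moves(5) + 1
hanoi_moves(5) = 2 * hanoi_moves(4) + 1
hanoi_moves(4) = 2 * hanoi_moves(3) + 1
hanoi_moves(3) = 2 * hanoi_moves(2) + 1
hanoi_moves(2) = 2 * hanoi_moves(1) + 1
hanoi_moves(1) = 1  (base case)
hanoi_moves(2) = 2 * 1 + 1 = 3
hanoi_moves(3) = 2 * 3 + 1 = 7
hanoi_moves(4) = 2 * 7 + 1 = 15
hanoi_moves(5) = 2 * 15 + 1 = 31
hanoi_moves(6) = 2 * 31 + 1 = 63
hanoi_moves(7) = 2 * 63 + 1 = 127
hanoi_moves(8) = 2 * 127 + 1 = 255
hanoi_moves(9) = 2 * 255 + 1 = 511
hanoi_moves(10) = 2 * 511 + 1 = 1023
hanoi_moves(11) = 2 * 1023 + 1 = 2047
hanoi_moves(12) = 2 * 2047 + 1 = 4095
hanoi_moves(13) = 2 * 4095 + 1 = 8191
hanoi_moves(14) = 2 * 8191 + 1 = 16383
hanoi_moves(15) = 2 * 16383 + 1 = 32767
hanoi_moves(16) = 2 * 32767 + 1 = 65535
hanoi_moves(17) = 2 * 65535 + 1 = 131071
hanoi_moves(18) = 2 * 131071 + 1 = 262143
hanoi_moves(19) = 2 * 262143 + 1 = 524287

524287


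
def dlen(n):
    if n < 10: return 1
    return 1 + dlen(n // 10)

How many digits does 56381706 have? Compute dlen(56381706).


dlen(56381706) = 1 + dlen(5638170)
dlen(5638170) = 1 + dlen(563817)
dlen(563817) = 1 + dlen(56381)
dlen(56381) = 1 + dlen(5638)
dlen(5638) = 1 + dlen(563)
dlen(563) = 1 + dlen(56)
dlen(56) = 1 + dlen(5)
dlen(5) = 1  (base case: 5 < 10)
Unwinding: 1 + 1 + 1 + 1 + 1 + 1 + 1 + 1 = 8

8


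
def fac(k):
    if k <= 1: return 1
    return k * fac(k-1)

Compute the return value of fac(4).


fac(4)
= 4 * fac(3)
= 4 * 3 * fac(2)
= 4 * 3 * 2 * fac(1)
= 4 * 3 * 2 * 1
= 24

24


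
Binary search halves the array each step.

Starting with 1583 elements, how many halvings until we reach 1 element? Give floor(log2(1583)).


1583 / 2 = 791
791 / 2 = 395
395 / 2 = 197
197 / 2 = 98
98 / 2 = 49
49 / 2 = 24
24 / 2 = 12
12 / 2 = 6
6 / 2 = 3
3 / 2 = 1
Reached 1 after 10 halvings

10


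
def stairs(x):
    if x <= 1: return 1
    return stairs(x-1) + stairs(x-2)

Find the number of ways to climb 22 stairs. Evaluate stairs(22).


Building up from base cases:
stairs(0) = 1
stairs(1) = 1
stairs(2) = stairs(1) + stairs(0) = 1 + 1 = 2
stairs(3) = stairs(2) + stairs(1) = 2 + 1 = 3
stairs(4) = stairs(3) + stairs(2) = 3 + 2 = 5
stairs(5) = stairs(4) + stairs(3) = 5 + 3 = 8
stairs(6) = stairs(5) + stairs(4) = 8 + 5 = 13
stairs(7) = stairs(6) + stairs(5) = 13 + 8 = 21
stairs(8) = stairs(7) + stairs(6) = 21 + 13 = 34
stairs(9) = stairs(8) + stairs(7) = 34 + 21 = 55
stairs(10) = stairs(9) + stairs(8) = 55 + 34 = 89
stairs(11) = stairs(10) + stairs(9) = 89 + 55 = 144
stairs(12) = stairs(11) + stairs(10) = 144 + 89 = 233
stairs(13) = stairs(12) + stairs(11) = 233 + 144 = 377
stairs(14) = stairs(13) + stairs(12) = 377 + 233 = 610
stairs(15) = stairs(14) + stairs(13) = 610 + 377 = 987
stairs(16) = stairs(15) + stairs(14) = 987 + 610 = 1597
stairs(17) = stairs(16) + stairs(15) = 1597 + 987 = 2584
stairs(18) = stairs(17) + stairs(16) = 2584 + 1597 = 4181
stairs(19) = stairs(18) + stairs(17) = 4181 + 2584 = 6765
stairs(20) = stairs(19) + stairs(18) = 6765 + 4181 = 10946
stairs(21) = stairs(20) + stairs(19) = 10946 + 6765 = 17711
stairs(22) = stairs(21) + stairs(20) = 17711 + 10946 = 28657

28657


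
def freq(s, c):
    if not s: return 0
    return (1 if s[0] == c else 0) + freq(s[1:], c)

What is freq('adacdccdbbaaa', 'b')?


s[0]='a' != 'b' -> 0
s[0]='d' != 'b' -> 0
s[0]='a' != 'b' -> 0
s[0]='c' != 'b' -> 0
s[0]='d' != 'b' -> 0
s[0]='c' != 'b' -> 0
s[0]='c' != 'b' -> 0
s[0]='d' != 'b' -> 0
s[0]='b' == 'b' -> 1
s[0]='b' == 'b' -> 1
s[0]='a' != 'b' -> 0
s[0]='a' != 'b' -> 0
s[0]='a' != 'b' -> 0
Sum: 0 + 0 + 0 + 0 + 0 + 0 + 0 + 0 + 1 + 1 + 0 + 0 + 0 = 2

2


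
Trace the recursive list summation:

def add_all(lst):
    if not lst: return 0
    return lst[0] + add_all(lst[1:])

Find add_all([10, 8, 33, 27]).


add_all([10, 8, 33, 27]) = 10 + add_all([8, 33, 27])
add_all([8, 33, 27]) = 8 + add_all([33, 27])
add_all([33, 27]) = 33 + add_all([27])
add_all([27]) = 27 + add_all([])
add_all([]) = 0  (base case)
Total: 10 + 8 + 33 + 27 + 0 = 78

78


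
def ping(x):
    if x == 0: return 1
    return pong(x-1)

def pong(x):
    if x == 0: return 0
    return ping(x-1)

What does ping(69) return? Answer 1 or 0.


ping(69) = pong(68)
pong(68) = ping(67)
ping(67) = pong(66)
pong(66) = ping(65)
ping(65) = pong(64)
pong(64) = ping(63)
ping(63) = pong(62)
pong(62) = ping(61)
ping(61) = pong(60)
pong(60) = ping(59)
ping(59) = pong(58)
pong(58) = ping(57)
ping(57) = pong(56)
pong(56) = ping(55)
ping(55) = pong(54)
pong(54) = ping(53)
ping(53) = pong(52)
pong(52) = ping(51)
ping(51) = pong(50)
pong(50) = ping(49)
ping(49) = pong(48)
pong(48) = ping(47)
ping(47) = pong(46)
pong(46) = ping(45)
ping(45) = pong(44)
pong(44) = ping(43)
ping(43) = pong(42)
pong(42) = ping(41)
ping(41) = pong(40)
pong(40) = ping(39)
ping(39) = pong(38)
pong(38) = ping(37)
ping(37) = pong(36)
pong(36) = ping(35)
ping(35) = pong(34)
pong(34) = ping(33)
ping(33) = pong(32)
pong(32) = ping(31)
ping(31) = pong(30)
pong(30) = ping(29)
ping(29) = pong(28)
pong(28) = ping(27)
ping(27) = pong(26)
pong(26) = ping(25)
ping(25) = pong(24)
pong(24) = ping(23)
ping(23) = pong(22)
pong(22) = ping(21)
ping(21) = pong(20)
pong(20) = ping(19)
ping(19) = pong(18)
pong(18) = ping(17)
ping(17) = pong(16)
pong(16) = ping(15)
ping(15) = pong(14)
pong(14) = ping(13)
ping(13) = pong(12)
pong(12) = ping(11)
ping(11) = pong(10)
pong(10) = ping(9)
ping(9) = pong(8)
pong(8) = ping(7)
ping(7) = pong(6)
pong(6) = ping(5)
ping(5) = pong(4)
pong(4) = ping(3)
ping(3) = pong(2)
pong(2) = ping(1)
ping(1) = pong(0)
pong(0) = 0  (base case)
Result: 0

0


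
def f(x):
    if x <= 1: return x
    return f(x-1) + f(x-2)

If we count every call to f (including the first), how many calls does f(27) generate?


Let C(n) = total calls for f(n)
C(0) = 1, C(1) = 1
C(2) = 1 + C(1) + C(0) = 1 + 1 + 1 = 3
C(3) = 1 + C(2) + C(1) = 1 + 3 + 1 = 5
C(4) = 1 + C(3) + C(2) = 1 + 5 + 3 = 9
C(5) = 1 + C(4) + C(3) = 1 + 9 + 5 = 15
C(6) = 1 + C(5) + C(4) = 1 + 15 + 9 = 25
C(7) = 1 + C(6) + C(5) = 1 + 25 + 15 = 41
C(8) = 1 + C(7) + C(6) = 1 + 41 + 25 = 67
C(9) = 1 + C(8) + C(7) = 1 + 67 + 41 = 109
C(10) = 1 + C(9) + C(8) = 1 + 109 + 67 = 177
C(11) = 1 + C(10) + C(9) = 1 + 177 + 109 = 287
C(12) = 1 + C(11) + C(10) = 1 + 287 + 177 = 465
C(13) = 1 + C(12) + C(11) = 1 + 465 + 287 = 753
C(14) = 1 + C(13) + C(12) = 1 + 753 + 465 = 1219
C(15) = 1 + C(14) + C(13) = 1 + 1219 + 753 = 1973
C(16) = 1 + C(15) + C(14) = 1 + 1973 + 1219 = 3193
C(17) = 1 + C(16) + C(15) = 1 + 3193 + 1973 = 5167
C(18) = 1 + C(17) + C(16) = 1 + 5167 + 3193 = 8361
C(19) = 1 + C(18) + C(17) = 1 + 8361 + 5167 = 13529
C(20) = 1 + C(19) + C(18) = 1 + 13529 + 8361 = 21891
C(21) = 1 + C(20) + C(19) = 1 + 21891 + 13529 = 35421
C(22) = 1 + C(21) + C(20) = 1 + 35421 + 21891 = 57313
C(23) = 1 + C(22) + C(21) = 1 + 57313 + 35421 = 92735
C(24) = 1 + C(23) + C(22) = 1 + 92735 + 57313 = 150049
C(25) = 1 + C(24) + C(23) = 1 + 150049 + 92735 = 242785
C(26) = 1 + C(25) + C(24) = 1 + 242785 + 150049 = 392835
C(27) = 1 + C(26) + C(25) = 1 + 392835 + 242785 = 635621

635621


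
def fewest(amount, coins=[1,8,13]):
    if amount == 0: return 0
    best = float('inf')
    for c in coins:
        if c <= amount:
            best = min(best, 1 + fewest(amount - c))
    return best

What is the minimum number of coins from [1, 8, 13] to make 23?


Building up with DP:
fewest(0) = 0
fewest(1) = min(1+fewest(0)=1+0=1) = 1
fewest(2) = min(1+fewest(1)=1+1=2) = 2
fewest(3) = min(1+fewest(2)=1+2=3) = 3
fewest(4) = min(1+fewest(3)=1+3=4) = 4
fewest(5) = min(1+fewest(4)=1+4=5) = 5
fewest(6) = min(1+fewest(5)=1+5=6) = 6
fewest(7) = min(1+fewest(6)=1+6=7) = 7
fewest(8) = min(1+fewest(7)=1+7=8, 1+fewest(0)=1+0=1) = 1
fewest(9) = min(1+fewest(8)=1+1=2, 1+fewest(1)=1+1=2) = 2
fewest(10) = min(1+fewest(9)=1+2=3, 1+fewest(2)=1+2=3) = 3
fewest(11) = min(1+fewest(10)=1+3=4, 1+fewest(3)=1+3=4) = 4
fewest(12) = min(1+fewest(11)=1+4=5, 1+fewest(4)=1+4=5) = 5
fewest(13) = min(1+fewest(12)=1+5=6, 1+fewest(5)=1+5=6, 1+fewest(0)=1+0=1) = 1
fewest(14) = min(1+fewest(13)=1+1=2, 1+fewest(6)=1+6=7, 1+fewest(1)=1+1=2) = 2
fewest(15) = min(1+fewest(14)=1+2=3, 1+fewest(7)=1+7=8, 1+fewest(2)=1+2=3) = 3
fewest(16) = min(1+fewest(15)=1+3=4, 1+fewest(8)=1+1=2, 1+fewest(3)=1+3=4) = 2
fewest(17) = min(1+fewest(16)=1+2=3, 1+fewest(9)=1+2=3, 1+fewest(4)=1+4=5) = 3
fewest(18) = min(1+fewest(17)=1+3=4, 1+fewest(10)=1+3=4, 1+fewest(5)=1+5=6) = 4
fewest(19) = min(1+fewest(18)=1+4=5, 1+fewest(11)=1+4=5, 1+fewest(6)=1+6=7) = 5
fewest(20) = min(1+fewest(19)=1+5=6, 1+fewest(12)=1+5=6, 1+fewest(7)=1+7=8) = 6
fewest(21) = min(1+fewest(20)=1+6=7, 1+fewest(13)=1+1=2, 1+fewest(8)=1+1=2) = 2
fewest(22) = min(1+fewest(21)=1+2=3, 1+fewest(14)=1+2=3, 1+fewest(9)=1+2=3) = 3
fewest(23) = min(1+fewest(22)=1+3=4, 1+fewest(15)=1+3=4, 1+fewest(10)=1+3=4) = 4

4


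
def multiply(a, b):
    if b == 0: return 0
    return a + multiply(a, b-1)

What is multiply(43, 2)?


multiply(43, 2) = 43 + multiply(43, 1)
multiply(43, 1) = 43 + multiply(43, 0)
multiply(43, 0) = 0  (base case)
Total: 43 + 43 + 0 = 86

86


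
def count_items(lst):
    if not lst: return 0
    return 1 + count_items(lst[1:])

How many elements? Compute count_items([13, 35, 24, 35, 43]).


count_items([13, 35, 24, 35, 43]) = 1 + count_items([35, 24, 35, 43])
count_items([35, 24, 35, 43]) = 1 + count_items([24, 35, 43])
count_items([24, 35, 43]) = 1 + count_items([35, 43])
count_items([35, 43]) = 1 + count_items([43])
count_items([43]) = 1 + count_items([])
count_items([]) = 0  (base case)
Unwinding: 1 + 1 + 1 + 1 + 1 + 0 = 5

5


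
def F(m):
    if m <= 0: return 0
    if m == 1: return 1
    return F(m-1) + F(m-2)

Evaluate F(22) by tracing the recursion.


Computing F(22) bottom-up:
F(0) = 0
F(1) = 1
F(2) = F(1) + F(0) = 1 + 0 = 1
F(3) = F(2) + F(1) = 1 + 1 = 2
F(4) = F(3) + F(2) = 2 + 1 = 3
F(5) = F(4) + F(3) = 3 + 2 = 5
F(6) = F(5) + F(4) = 5 + 3 = 8
F(7) = F(6) + F(5) = 8 + 5 = 13
F(8) = F(7) + F(6) = 13 + 8 = 21
F(9) = F(8) + F(7) = 21 + 13 = 34
F(10) = F(9) + F(8) = 34 + 21 = 55
F(11) = F(10) + F(9) = 55 + 34 = 89
F(12) = F(11) + F(10) = 89 + 55 = 144
F(13) = F(12) + F(11) = 144 + 89 = 233
F(14) = F(13) + F(12) = 233 + 144 = 377
F(15) = F(14) + F(13) = 377 + 233 = 610
F(16) = F(15) + F(14) = 610 + 377 = 987
F(17) = F(16) + F(15) = 987 + 610 = 1597
F(18) = F(17) + F(16) = 1597 + 987 = 2584
F(19) = F(18) + F(17) = 2584 + 1597 = 4181
F(20) = F(19) + F(18) = 4181 + 2584 = 6765
F(21) = F(20) + F(19) = 6765 + 4181 = 10946
F(22) = F(21) + F(20) = 10946 + 6765 = 17711

17711


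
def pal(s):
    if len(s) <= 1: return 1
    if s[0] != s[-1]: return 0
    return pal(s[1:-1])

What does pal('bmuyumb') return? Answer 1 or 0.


pal('bmuyumb'): s[0]='b' == s[-1]='b' -> check pal('muyum')
pal('muyum'): s[0]='m' == s[-1]='m' -> check pal('uyu')
pal('uyu'): s[0]='u' == s[-1]='u' -> check pal('y')
pal('y'): len <= 1 -> return 1  (base case)
Result: 1 (palindrome)

1


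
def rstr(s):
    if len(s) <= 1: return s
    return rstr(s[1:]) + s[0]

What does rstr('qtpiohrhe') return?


rstr('qtpiohrhe') = rstr('tpiohrhe') + 'q'
rstr('tpiohrhe') = rstr('piohrhe') + 't'
rstr('piohrhe') = rstr('iohrhe') + 'p'
rstr('iohrhe') = rstr('ohrhe') + 'i'
rstr('ohrhe') = rstr('hrhe') + 'o'
rstr('hrhe') = rstr('rhe') + 'h'
rstr('rhe') = rstr('he') + 'r'
rstr('he') = rstr('e') + 'h'
rstr('e') = 'e'  (base case)
Concatenating: 'e' + 'h' + 'r' + 'h' + 'o' + 'i' + 'p' + 't' + 'q' = 'ehrhoiptq'

ehrhoiptq


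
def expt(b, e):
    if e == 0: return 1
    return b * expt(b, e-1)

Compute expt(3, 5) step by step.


expt(3, 5)
= 3 * expt(3, 4)
= 3 * 3 * expt(3, 3)
= 3 * 3 * 3 * expt(3, 2)
= 3 * 3 * 3 * 3 * expt(3, 1)
= 3 * 3 * 3 * 3 * 3 * expt(3, 0)
= 3 * 3 * 3 * 3 * 3 * 1
= 243

243


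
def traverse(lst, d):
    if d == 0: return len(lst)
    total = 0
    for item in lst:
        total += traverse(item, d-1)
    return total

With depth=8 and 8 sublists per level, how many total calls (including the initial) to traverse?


At depth 0 (root): 1 call
At depth 1: each of 1 parents calls traverse on 8 children = 8 calls
At depth 2: each of 8 parents calls traverse on 8 children = 64 calls
At depth 3: each of 64 parents calls traverse on 8 children = 512 calls
At depth 4: each of 512 parents calls traverse on 8 children = 4096 calls
At depth 5: each of 4096 parents calls traverse on 8 children = 32768 calls
At depth 6: each of 32768 parents calls traverse on 8 children = 262144 calls
At depth 7: each of 262144 parents calls traverse on 8 children = 2097152 calls
At depth 8: each of 2097152 parents calls traverse on 8 children = 16777216 calls
Total: 1 + 8 + 64 + 512 + 4096 + 32768 + 262144 + 2097152 + 16777216 = 19173961

19173961


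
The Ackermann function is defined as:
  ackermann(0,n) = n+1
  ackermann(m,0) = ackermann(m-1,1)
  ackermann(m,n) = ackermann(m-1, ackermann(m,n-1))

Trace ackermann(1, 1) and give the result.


ackermann(1, 1) = ackermann(0, ackermann(1, 0))
  ackermann(1, 0) = ackermann(0, 1)
    ackermann(0, 1) = 2
  = ackermann(0, 2)
  ackermann(0, 2) = 3
Result: ackermann(1, 1) = 3

3


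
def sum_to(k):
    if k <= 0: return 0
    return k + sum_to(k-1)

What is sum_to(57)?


sum_to(57)
= 57 + 56 + 55 + 54 + 53 + 52 + 51 + 50 + 49 + 48 + 47 + 46 + 45 + 44 + 43 + 42 + 41 + 40 + 39 + 38 + 37 + 36 + 35 + 34 + 33 + 32 + 31 + 30 + 29 + 28 + 27 + 26 + 25 + 24 + 23 + 22 + 21 + 20 + 19 + 18 + 17 + 16 + 15 + 14 + 13 + 12 + 11 + 10 + 9 + 8 + 7 + 6 + 5 + 4 + 3 + 2 + 1 + sum_to(0)
= 57 + 56 + 55 + 54 + 53 + 52 + 51 + 50 + 49 + 48 + 47 + 46 + 45 + 44 + 43 + 42 + 41 + 40 + 39 + 38 + 37 + 36 + 35 + 34 + 33 + 32 + 31 + 30 + 29 + 28 + 27 + 26 + 25 + 24 + 23 + 22 + 21 + 20 + 19 + 18 + 17 + 16 + 15 + 14 + 13 + 12 + 11 + 10 + 9 + 8 + 7 + 6 + 5 + 4 + 3 + 2 + 1 + 0
= 1653

1653


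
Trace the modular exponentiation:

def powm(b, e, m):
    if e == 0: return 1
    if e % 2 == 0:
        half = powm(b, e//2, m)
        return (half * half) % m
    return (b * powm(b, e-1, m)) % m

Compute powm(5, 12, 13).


powm(5, 12, 13): e is even, compute powm(5, 6, 13)
  powm(5, 6, 13): e is even, compute powm(5, 3, 13)
    powm(5, 3, 13): e is odd, compute powm(5, 2, 13)
      powm(5, 2, 13): e is even, compute powm(5, 1, 13)
        powm(5, 1, 13): e is odd, compute powm(5, 0, 13)
          powm(5, 0, 13) = 1
        (5 * 1) % 13 = 5
      half=5, (5*5) % 13 = 12
    (5 * 12) % 13 = 8
  half=8, (8*8) % 13 = 12
half=12, (12*12) % 13 = 1

1


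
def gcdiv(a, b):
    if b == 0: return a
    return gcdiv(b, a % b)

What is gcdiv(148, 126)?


gcdiv(148, 126) = gcdiv(126, 22)
gcdiv(126, 22) = gcdiv(22, 16)
gcdiv(22, 16) = gcdiv(16, 6)
gcdiv(16, 6) = gcdiv(6, 4)
gcdiv(6, 4) = gcdiv(4, 2)
gcdiv(4, 2) = gcdiv(2, 0)
gcdiv(2, 0) = 2  (base case)

2


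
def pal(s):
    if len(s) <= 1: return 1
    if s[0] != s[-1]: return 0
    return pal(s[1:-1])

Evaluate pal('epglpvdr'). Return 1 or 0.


pal('epglpvdr'): s[0]='e' != s[-1]='r' -> return 0
Result: 0 (not a palindrome)

0


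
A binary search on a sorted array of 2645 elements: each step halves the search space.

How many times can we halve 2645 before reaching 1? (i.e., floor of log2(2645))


2645 / 2 = 1322
1322 / 2 = 661
661 / 2 = 330
330 / 2 = 165
165 / 2 = 82
82 / 2 = 41
41 / 2 = 20
20 / 2 = 10
10 / 2 = 5
5 / 2 = 2
2 / 2 = 1
Reached 1 after 11 halvings

11


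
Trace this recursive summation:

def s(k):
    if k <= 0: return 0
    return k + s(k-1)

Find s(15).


s(15)
= 15 + 14 + 13 + 12 + 11 + 10 + 9 + 8 + 7 + 6 + 5 + 4 + 3 + 2 + 1 + s(0)
= 15 + 14 + 13 + 12 + 11 + 10 + 9 + 8 + 7 + 6 + 5 + 4 + 3 + 2 + 1 + 0
= 120

120


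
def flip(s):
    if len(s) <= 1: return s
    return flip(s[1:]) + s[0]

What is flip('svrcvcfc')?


flip('svrcvcfc') = flip('vrcvcfc') + 's'
flip('vrcvcfc') = flip('rcvcfc') + 'v'
flip('rcvcfc') = flip('cvcfc') + 'r'
flip('cvcfc') = flip('vcfc') + 'c'
flip('vcfc') = flip('cfc') + 'v'
flip('cfc') = flip('fc') + 'c'
flip('fc') = flip('c') + 'f'
flip('c') = 'c'  (base case)
Concatenating: 'c' + 'f' + 'c' + 'v' + 'c' + 'r' + 'v' + 's' = 'cfcvcrvs'

cfcvcrvs


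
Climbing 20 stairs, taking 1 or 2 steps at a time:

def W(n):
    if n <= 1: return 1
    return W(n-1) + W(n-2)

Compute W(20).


Building up from base cases:
W(0) = 1
W(1) = 1
W(2) = W(1) + W(0) = 1 + 1 = 2
W(3) = W(2) + W(1) = 2 + 1 = 3
W(4) = W(3) + W(2) = 3 + 2 = 5
W(5) = W(4) + W(3) = 5 + 3 = 8
W(6) = W(5) + W(4) = 8 + 5 = 13
W(7) = W(6) + W(5) = 13 + 8 = 21
W(8) = W(7) + W(6) = 21 + 13 = 34
W(9) = W(8) + W(7) = 34 + 21 = 55
W(10) = W(9) + W(8) = 55 + 34 = 89
W(11) = W(10) + W(9) = 89 + 55 = 144
W(12) = W(11) + W(10) = 144 + 89 = 233
W(13) = W(12) + W(11) = 233 + 144 = 377
W(14) = W(13) + W(12) = 377 + 233 = 610
W(15) = W(14) + W(13) = 610 + 377 = 987
W(16) = W(15) + W(14) = 987 + 610 = 1597
W(17) = W(16) + W(15) = 1597 + 987 = 2584
W(18) = W(17) + W(16) = 2584 + 1597 = 4181
W(19) = W(18) + W(17) = 4181 + 2584 = 6765
W(20) = W(19) + W(18) = 6765 + 4181 = 10946

10946


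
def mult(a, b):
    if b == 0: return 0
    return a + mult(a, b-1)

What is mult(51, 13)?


mult(51, 13) = 51 + mult(51, 12)
mult(51, 12) = 51 + mult(51, 11)
mult(51, 11) = 51 + mult(51, 10)
mult(51, 10) = 51 + mult(51, 9)
mult(51, 9) = 51 + mult(51, 8)
mult(51, 8) = 51 + mult(51, 7)
mult(51, 7) = 51 + mult(51, 6)
mult(51, 6) = 51 + mult(51, 5)
mult(51, 5) = 51 + mult(51, 4)
mult(51, 4) = 51 + mult(51, 3)
mult(51, 3) = 51 + mult(51, 2)
mult(51, 2) = 51 + mult(51, 1)
mult(51, 1) = 51 + mult(51, 0)
mult(51, 0) = 0  (base case)
Total: 51 + 51 + 51 + 51 + 51 + 51 + 51 + 51 + 51 + 51 + 51 + 51 + 51 + 0 = 663

663


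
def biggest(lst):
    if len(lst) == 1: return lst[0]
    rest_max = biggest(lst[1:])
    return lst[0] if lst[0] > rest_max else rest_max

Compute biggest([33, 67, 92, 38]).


biggest([33, 67, 92, 38]): compare 33 with biggest([67, 92, 38])
biggest([67, 92, 38]): compare 67 with biggest([92, 38])
biggest([92, 38]): compare 92 with biggest([38])
biggest([38]) = 38  (base case)
Compare 92 with 38 -> 92
Compare 67 with 92 -> 92
Compare 33 with 92 -> 92

92


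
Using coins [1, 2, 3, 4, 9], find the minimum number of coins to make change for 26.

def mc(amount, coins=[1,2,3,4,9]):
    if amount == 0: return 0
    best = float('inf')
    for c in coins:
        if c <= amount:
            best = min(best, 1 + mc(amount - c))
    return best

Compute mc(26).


Building up with DP:
mc(0) = 0
mc(1) = min(1+mc(0)=1+0=1) = 1
mc(2) = min(1+mc(1)=1+1=2, 1+mc(0)=1+0=1) = 1
mc(3) = min(1+mc(2)=1+1=2, 1+mc(1)=1+1=2, 1+mc(0)=1+0=1) = 1
mc(4) = min(1+mc(3)=1+1=2, 1+mc(2)=1+1=2, 1+mc(1)=1+1=2, 1+mc(0)=1+0=1) = 1
mc(5) = min(1+mc(4)=1+1=2, 1+mc(3)=1+1=2, 1+mc(2)=1+1=2, 1+mc(1)=1+1=2) = 2
mc(6) = min(1+mc(5)=1+2=3, 1+mc(4)=1+1=2, 1+mc(3)=1+1=2, 1+mc(2)=1+1=2) = 2
mc(7) = min(1+mc(6)=1+2=3, 1+mc(5)=1+2=3, 1+mc(4)=1+1=2, 1+mc(3)=1+1=2) = 2
mc(8) = min(1+mc(7)=1+2=3, 1+mc(6)=1+2=3, 1+mc(5)=1+2=3, 1+mc(4)=1+1=2) = 2
mc(9) = min(1+mc(8)=1+2=3, 1+mc(7)=1+2=3, 1+mc(6)=1+2=3, 1+mc(5)=1+2=3, 1+mc(0)=1+0=1) = 1
mc(10) = min(1+mc(9)=1+1=2, 1+mc(8)=1+2=3, 1+mc(7)=1+2=3, 1+mc(6)=1+2=3, 1+mc(1)=1+1=2) = 2
mc(11) = min(1+mc(10)=1+2=3, 1+mc(9)=1+1=2, 1+mc(8)=1+2=3, 1+mc(7)=1+2=3, 1+mc(2)=1+1=2) = 2
mc(12) = min(1+mc(11)=1+2=3, 1+mc(10)=1+2=3, 1+mc(9)=1+1=2, 1+mc(8)=1+2=3, 1+mc(3)=1+1=2) = 2
mc(13) = min(1+mc(12)=1+2=3, 1+mc(11)=1+2=3, 1+mc(10)=1+2=3, 1+mc(9)=1+1=2, 1+mc(4)=1+1=2) = 2
mc(14) = min(1+mc(13)=1+2=3, 1+mc(12)=1+2=3, 1+mc(11)=1+2=3, 1+mc(10)=1+2=3, 1+mc(5)=1+2=3) = 3
mc(15) = min(1+mc(14)=1+3=4, 1+mc(13)=1+2=3, 1+mc(12)=1+2=3, 1+mc(11)=1+2=3, 1+mc(6)=1+2=3) = 3
mc(16) = min(1+mc(15)=1+3=4, 1+mc(14)=1+3=4, 1+mc(13)=1+2=3, 1+mc(12)=1+2=3, 1+mc(7)=1+2=3) = 3
mc(17) = min(1+mc(16)=1+3=4, 1+mc(15)=1+3=4, 1+mc(14)=1+3=4, 1+mc(13)=1+2=3, 1+mc(8)=1+2=3) = 3
mc(18) = min(1+mc(17)=1+3=4, 1+mc(16)=1+3=4, 1+mc(15)=1+3=4, 1+mc(14)=1+3=4, 1+mc(9)=1+1=2) = 2
mc(19) = min(1+mc(18)=1+2=3, 1+mc(17)=1+3=4, 1+mc(16)=1+3=4, 1+mc(15)=1+3=4, 1+mc(10)=1+2=3) = 3
mc(20) = min(1+mc(19)=1+3=4, 1+mc(18)=1+2=3, 1+mc(17)=1+3=4, 1+mc(16)=1+3=4, 1+mc(11)=1+2=3) = 3
mc(21) = min(1+mc(20)=1+3=4, 1+mc(19)=1+3=4, 1+mc(18)=1+2=3, 1+mc(17)=1+3=4, 1+mc(12)=1+2=3) = 3
mc(22) = min(1+mc(21)=1+3=4, 1+mc(20)=1+3=4, 1+mc(19)=1+3=4, 1+mc(18)=1+2=3, 1+mc(13)=1+2=3) = 3
mc(23) = min(1+mc(22)=1+3=4, 1+mc(21)=1+3=4, 1+mc(20)=1+3=4, 1+mc(19)=1+3=4, 1+mc(14)=1+3=4) = 4
mc(24) = min(1+mc(23)=1+4=5, 1+mc(22)=1+3=4, 1+mc(21)=1+3=4, 1+mc(20)=1+3=4, 1+mc(15)=1+3=4) = 4
mc(25) = min(1+mc(24)=1+4=5, 1+mc(23)=1+4=5, 1+mc(22)=1+3=4, 1+mc(21)=1+3=4, 1+mc(16)=1+3=4) = 4
mc(26) = min(1+mc(25)=1+4=5, 1+mc(24)=1+4=5, 1+mc(23)=1+4=5, 1+mc(22)=1+3=4, 1+mc(17)=1+3=4) = 4

4


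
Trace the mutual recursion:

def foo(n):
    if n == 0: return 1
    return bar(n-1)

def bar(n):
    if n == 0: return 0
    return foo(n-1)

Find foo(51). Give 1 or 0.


foo(51) = bar(50)
bar(50) = foo(49)
foo(49) = bar(48)
bar(48) = foo(47)
foo(47) = bar(46)
bar(46) = foo(45)
foo(45) = bar(44)
bar(44) = foo(43)
foo(43) = bar(42)
bar(42) = foo(41)
foo(41) = bar(40)
bar(40) = foo(39)
foo(39) = bar(38)
bar(38) = foo(37)
foo(37) = bar(36)
bar(36) = foo(35)
foo(35) = bar(34)
bar(34) = foo(33)
foo(33) = bar(32)
bar(32) = foo(31)
foo(31) = bar(30)
bar(30) = foo(29)
foo(29) = bar(28)
bar(28) = foo(27)
foo(27) = bar(26)
bar(26) = foo(25)
foo(25) = bar(24)
bar(24) = foo(23)
foo(23) = bar(22)
bar(22) = foo(21)
foo(21) = bar(20)
bar(20) = foo(19)
foo(19) = bar(18)
bar(18) = foo(17)
foo(17) = bar(16)
bar(16) = foo(15)
foo(15) = bar(14)
bar(14) = foo(13)
foo(13) = bar(12)
bar(12) = foo(11)
foo(11) = bar(10)
bar(10) = foo(9)
foo(9) = bar(8)
bar(8) = foo(7)
foo(7) = bar(6)
bar(6) = foo(5)
foo(5) = bar(4)
bar(4) = foo(3)
foo(3) = bar(2)
bar(2) = foo(1)
foo(1) = bar(0)
bar(0) = 0  (base case)
Result: 0

0


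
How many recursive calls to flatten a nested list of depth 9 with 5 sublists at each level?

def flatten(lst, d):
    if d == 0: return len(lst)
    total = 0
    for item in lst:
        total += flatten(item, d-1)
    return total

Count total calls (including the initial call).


At depth 0 (root): 1 call
At depth 1: each of 1 parents calls flatten on 5 children = 5 calls
At depth 2: each of 5 parents calls flatten on 5 children = 25 calls
At depth 3: each of 25 parents calls flatten on 5 children = 125 calls
At depth 4: each of 125 parents calls flatten on 5 children = 625 calls
At depth 5: each of 625 parents calls flatten on 5 children = 3125 calls
At depth 6: each of 3125 parents calls flatten on 5 children = 15625 calls
At depth 7: each of 15625 parents calls flatten on 5 children = 78125 calls
At depth 8: each of 78125 parents calls flatten on 5 children = 390625 calls
At depth 9: each of 390625 parents calls flatten on 5 children = 1953125 calls
Total: 1 + 5 + 25 + 125 + 625 + 3125 + 15625 + 78125 + 390625 + 1953125 = 2441406

2441406


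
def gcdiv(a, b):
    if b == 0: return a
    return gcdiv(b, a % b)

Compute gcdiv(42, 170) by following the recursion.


gcdiv(42, 170) = gcdiv(170, 42)
gcdiv(170, 42) = gcdiv(42, 2)
gcdiv(42, 2) = gcdiv(2, 0)
gcdiv(2, 0) = 2  (base case)

2


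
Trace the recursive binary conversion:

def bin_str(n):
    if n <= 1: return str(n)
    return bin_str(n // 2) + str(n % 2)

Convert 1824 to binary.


bin_str(1824) = bin_str(912) + '0'
bin_str(912) = bin_str(456) + '0'
bin_str(456) = bin_str(228) + '0'
bin_str(228) = bin_str(114) + '0'
bin_str(114) = bin_str(57) + '0'
bin_str(57) = bin_str(28) + '1'
bin_str(28) = bin_str(14) + '0'
bin_str(14) = bin_str(7) + '0'
bin_str(7) = bin_str(3) + '1'
bin_str(3) = bin_str(1) + '1'
bin_str(1) = '1'  (base case)
Concatenating: '1' + '1' + '1' + '0' + '0' + '1' + '0' + '0' + '0' + '0' + '0' = '11100100000'

11100100000


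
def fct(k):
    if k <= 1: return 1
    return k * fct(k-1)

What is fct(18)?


fct(18)
= 18 * fct(17)
= 18 * 17 * fct(16)
= 18 * 17 * 16 * fct(15)
= 18 * 17 * 16 * 15 * fct(14)
= 18 * 17 * 16 * 15 * 14 * fct(13)
= 18 * 17 * 16 * 15 * 14 * 13 * fct(12)
= 18 * 17 * 16 * 15 * 14 * 13 * 12 * fct(11)
= 18 * 17 * 16 * 15 * 14 * 13 * 12 * 11 * fct(10)
= 18 * 17 * 16 * 15 * 14 * 13 * 12 * 11 * 10 * fct(9)
= 18 * 17 * 16 * 15 * 14 * 13 * 12 * 11 * 10 * 9 * fct(8)
= 18 * 17 * 16 * 15 * 14 * 13 * 12 * 11 * 10 * 9 * 8 * fct(7)
= 18 * 17 * 16 * 15 * 14 * 13 * 12 * 11 * 10 * 9 * 8 * 7 * fct(6)
= 18 * 17 * 16 * 15 * 14 * 13 * 12 * 11 * 10 * 9 * 8 * 7 * 6 * fct(5)
= 18 * 17 * 16 * 15 * 14 * 13 * 12 * 11 * 10 * 9 * 8 * 7 * 6 * 5 * fct(4)
= 18 * 17 * 16 * 15 * 14 * 13 * 12 * 11 * 10 * 9 * 8 * 7 * 6 * 5 * 4 * fct(3)
= 18 * 17 * 16 * 15 * 14 * 13 * 12 * 11 * 10 * 9 * 8 * 7 * 6 * 5 * 4 * 3 * fct(2)
= 18 * 17 * 16 * 15 * 14 * 13 * 12 * 11 * 10 * 9 * 8 * 7 * 6 * 5 * 4 * 3 * 2 * fct(1)
= 18 * 17 * 16 * 15 * 14 * 13 * 12 * 11 * 10 * 9 * 8 * 7 * 6 * 5 * 4 * 3 * 2 * 1
= 6402373705728000

6402373705728000
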